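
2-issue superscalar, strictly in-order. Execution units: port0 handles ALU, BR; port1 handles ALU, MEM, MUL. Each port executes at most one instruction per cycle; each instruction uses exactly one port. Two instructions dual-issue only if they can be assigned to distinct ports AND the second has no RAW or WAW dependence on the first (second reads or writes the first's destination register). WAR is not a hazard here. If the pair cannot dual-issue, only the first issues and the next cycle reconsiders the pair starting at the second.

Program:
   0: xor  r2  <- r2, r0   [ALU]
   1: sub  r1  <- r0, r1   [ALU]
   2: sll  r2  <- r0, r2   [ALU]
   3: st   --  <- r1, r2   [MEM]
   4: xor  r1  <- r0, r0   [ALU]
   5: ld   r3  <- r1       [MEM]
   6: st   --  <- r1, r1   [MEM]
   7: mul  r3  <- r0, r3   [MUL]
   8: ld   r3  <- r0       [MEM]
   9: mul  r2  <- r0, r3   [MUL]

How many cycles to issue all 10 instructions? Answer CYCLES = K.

  cy0 -> i0+i1 (xor.ALU;sub.ALU) pair
  cy1 -> i2 (sll.ALU) RAW r2
  cy2 -> i3+i4 (st.MEM;xor.ALU) pair
  cy3 -> i5 (ld.MEM) no-port MEM/MEM
  cy4 -> i6 (st.MEM) no-port MEM/MUL
  cy5 -> i7 (mul.MUL) no-port MUL/MEM
  cy6 -> i8 (ld.MEM) no-port MEM/MUL
  cy7 -> i9 (mul.MUL) tail

CYCLES = 8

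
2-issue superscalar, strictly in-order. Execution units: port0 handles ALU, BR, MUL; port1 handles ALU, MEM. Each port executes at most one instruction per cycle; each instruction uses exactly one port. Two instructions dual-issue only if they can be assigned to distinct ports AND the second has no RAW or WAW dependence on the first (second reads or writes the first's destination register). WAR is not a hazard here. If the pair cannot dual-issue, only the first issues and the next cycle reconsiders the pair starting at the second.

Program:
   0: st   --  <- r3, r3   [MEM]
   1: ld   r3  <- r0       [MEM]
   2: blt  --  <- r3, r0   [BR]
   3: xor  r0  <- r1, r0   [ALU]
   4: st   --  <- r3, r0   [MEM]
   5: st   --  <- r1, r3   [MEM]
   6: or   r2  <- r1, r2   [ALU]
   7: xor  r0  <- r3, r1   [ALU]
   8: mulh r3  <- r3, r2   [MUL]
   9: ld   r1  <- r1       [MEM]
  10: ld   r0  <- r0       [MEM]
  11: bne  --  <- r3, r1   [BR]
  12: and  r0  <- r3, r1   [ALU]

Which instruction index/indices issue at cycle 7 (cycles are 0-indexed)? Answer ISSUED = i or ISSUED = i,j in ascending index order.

t=0 i0:st ; no-port MEM/MEM
t=1 i1:ld ; RAW r3
t=2 i2&i3:blt;xor ; dual
t=3 i4:st ; no-port MEM/MEM
t=4 i5&i6:st;or ; dual
t=5 i7&i8:xor;mulh ; dual
t=6 i9:ld ; no-port MEM/MEM
t=7 i10&i11:ld;bne ; dual
t=8 i12:and ; tail

ISSUED = 10,11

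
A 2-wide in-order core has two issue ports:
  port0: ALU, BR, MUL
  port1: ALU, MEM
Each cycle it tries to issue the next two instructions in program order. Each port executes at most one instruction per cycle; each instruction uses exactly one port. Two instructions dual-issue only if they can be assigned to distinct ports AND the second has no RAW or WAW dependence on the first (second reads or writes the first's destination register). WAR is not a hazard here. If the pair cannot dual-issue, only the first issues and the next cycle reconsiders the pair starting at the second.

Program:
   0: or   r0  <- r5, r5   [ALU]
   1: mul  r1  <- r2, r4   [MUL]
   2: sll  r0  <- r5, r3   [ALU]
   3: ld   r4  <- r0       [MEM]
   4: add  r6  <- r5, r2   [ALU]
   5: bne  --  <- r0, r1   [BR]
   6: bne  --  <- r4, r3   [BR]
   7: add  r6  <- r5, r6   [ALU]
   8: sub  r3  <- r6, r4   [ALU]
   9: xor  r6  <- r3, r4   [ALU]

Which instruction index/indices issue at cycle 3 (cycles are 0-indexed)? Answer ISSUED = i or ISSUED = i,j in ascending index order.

ISSUED = 5

[0] i0,i1  or mul  -- pair
[1] i2  sll  -- RAW r0
[2] i3,i4  ld add  -- pair
[3] i5  bne  -- no-port BR/BR
[4] i6,i7  bne add  -- pair
[5] i8  sub  -- RAW r3
[6] i9  xor  -- tail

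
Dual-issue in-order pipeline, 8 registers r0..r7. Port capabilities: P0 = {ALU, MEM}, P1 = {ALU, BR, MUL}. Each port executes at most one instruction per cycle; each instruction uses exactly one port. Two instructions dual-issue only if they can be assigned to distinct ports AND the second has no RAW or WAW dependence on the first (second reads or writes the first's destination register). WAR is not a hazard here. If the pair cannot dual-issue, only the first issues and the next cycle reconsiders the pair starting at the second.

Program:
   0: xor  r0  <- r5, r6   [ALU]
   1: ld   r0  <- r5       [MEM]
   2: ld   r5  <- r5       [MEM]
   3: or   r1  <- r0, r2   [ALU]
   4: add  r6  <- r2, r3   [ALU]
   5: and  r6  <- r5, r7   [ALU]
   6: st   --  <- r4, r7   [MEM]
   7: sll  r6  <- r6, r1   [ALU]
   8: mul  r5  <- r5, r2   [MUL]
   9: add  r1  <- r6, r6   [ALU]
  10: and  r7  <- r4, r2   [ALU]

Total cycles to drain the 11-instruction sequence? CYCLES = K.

[0] i0  xor  -- WAW r0
[1] i1  ld  -- no-port MEM/MEM
[2] i2/i3  ld+or  -- pair
[3] i4  add  -- WAW r6
[4] i5/i6  and+st  -- pair
[5] i7/i8  sll+mul  -- pair
[6] i9/i10  add+and  -- pair

CYCLES = 7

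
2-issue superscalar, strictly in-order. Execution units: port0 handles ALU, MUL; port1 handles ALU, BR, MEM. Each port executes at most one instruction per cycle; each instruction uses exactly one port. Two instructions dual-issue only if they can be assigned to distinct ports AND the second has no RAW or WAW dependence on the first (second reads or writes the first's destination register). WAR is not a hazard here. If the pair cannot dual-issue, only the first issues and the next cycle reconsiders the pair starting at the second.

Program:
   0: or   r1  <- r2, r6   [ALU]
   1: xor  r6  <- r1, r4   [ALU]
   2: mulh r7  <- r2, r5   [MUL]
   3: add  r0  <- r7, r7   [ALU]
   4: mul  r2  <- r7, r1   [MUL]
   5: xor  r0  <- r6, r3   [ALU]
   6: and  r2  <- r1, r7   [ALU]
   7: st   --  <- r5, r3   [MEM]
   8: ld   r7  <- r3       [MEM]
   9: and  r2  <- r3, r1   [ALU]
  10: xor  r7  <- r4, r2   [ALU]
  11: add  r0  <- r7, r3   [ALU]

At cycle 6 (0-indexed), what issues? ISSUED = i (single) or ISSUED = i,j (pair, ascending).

#0 head=0: or i0 RAW r1
#1 head=1: xor+mulh i1,i2 2-wide
#2 head=3: add+mul i3,i4 2-wide
#3 head=5: xor+and i5,i6 2-wide
#4 head=7: st i7 no-port MEM/MEM
#5 head=8: ld+and i8,i9 2-wide
#6 head=10: xor i10 RAW r7
#7 head=11: add i11 tail

ISSUED = 10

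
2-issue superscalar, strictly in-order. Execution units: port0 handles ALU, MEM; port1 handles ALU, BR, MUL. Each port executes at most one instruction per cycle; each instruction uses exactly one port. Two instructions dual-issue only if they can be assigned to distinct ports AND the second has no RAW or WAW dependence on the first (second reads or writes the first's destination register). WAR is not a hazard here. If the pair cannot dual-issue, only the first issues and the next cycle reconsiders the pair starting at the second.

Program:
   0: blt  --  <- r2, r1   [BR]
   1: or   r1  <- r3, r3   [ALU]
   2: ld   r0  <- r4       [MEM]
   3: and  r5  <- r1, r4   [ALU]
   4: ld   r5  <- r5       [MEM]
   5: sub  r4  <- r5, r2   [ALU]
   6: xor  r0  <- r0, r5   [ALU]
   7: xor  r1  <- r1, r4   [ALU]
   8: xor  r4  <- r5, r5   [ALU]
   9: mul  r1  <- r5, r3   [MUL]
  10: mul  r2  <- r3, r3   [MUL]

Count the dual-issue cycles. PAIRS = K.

PAIRS = 4

[0] i0,i1  blt or  -- dual
[1] i2,i3  ld and  -- dual
[2] i4  ld  -- RAW r5
[3] i5,i6  sub xor  -- dual
[4] i7,i8  xor xor  -- dual
[5] i9  mul  -- no-port MUL/MUL
[6] i10  mul  -- tail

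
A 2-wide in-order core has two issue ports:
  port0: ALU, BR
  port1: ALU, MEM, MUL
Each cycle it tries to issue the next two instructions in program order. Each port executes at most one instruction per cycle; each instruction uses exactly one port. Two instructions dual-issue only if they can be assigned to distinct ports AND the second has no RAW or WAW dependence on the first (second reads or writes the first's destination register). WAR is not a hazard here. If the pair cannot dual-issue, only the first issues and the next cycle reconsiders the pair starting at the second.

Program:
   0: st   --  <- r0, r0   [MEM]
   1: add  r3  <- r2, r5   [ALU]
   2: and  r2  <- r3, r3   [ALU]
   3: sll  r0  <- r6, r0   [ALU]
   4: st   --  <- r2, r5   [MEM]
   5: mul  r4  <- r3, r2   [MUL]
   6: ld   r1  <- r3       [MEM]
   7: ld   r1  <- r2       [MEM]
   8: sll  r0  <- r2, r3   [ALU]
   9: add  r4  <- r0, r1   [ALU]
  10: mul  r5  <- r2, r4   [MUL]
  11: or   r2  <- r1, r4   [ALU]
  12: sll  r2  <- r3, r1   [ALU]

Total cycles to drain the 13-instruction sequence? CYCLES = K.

[0] i0,i1  st.MEM add.ALU  -- dual
[1] i2,i3  and.ALU sll.ALU  -- dual
[2] i4  st.MEM  -- no-port MEM/MUL
[3] i5  mul.MUL  -- no-port MUL/MEM
[4] i6  ld.MEM  -- no-port MEM/MEM
[5] i7,i8  ld.MEM sll.ALU  -- dual
[6] i9  add.ALU  -- RAW r4
[7] i10,i11  mul.MUL or.ALU  -- dual
[8] i12  sll.ALU  -- tail

CYCLES = 9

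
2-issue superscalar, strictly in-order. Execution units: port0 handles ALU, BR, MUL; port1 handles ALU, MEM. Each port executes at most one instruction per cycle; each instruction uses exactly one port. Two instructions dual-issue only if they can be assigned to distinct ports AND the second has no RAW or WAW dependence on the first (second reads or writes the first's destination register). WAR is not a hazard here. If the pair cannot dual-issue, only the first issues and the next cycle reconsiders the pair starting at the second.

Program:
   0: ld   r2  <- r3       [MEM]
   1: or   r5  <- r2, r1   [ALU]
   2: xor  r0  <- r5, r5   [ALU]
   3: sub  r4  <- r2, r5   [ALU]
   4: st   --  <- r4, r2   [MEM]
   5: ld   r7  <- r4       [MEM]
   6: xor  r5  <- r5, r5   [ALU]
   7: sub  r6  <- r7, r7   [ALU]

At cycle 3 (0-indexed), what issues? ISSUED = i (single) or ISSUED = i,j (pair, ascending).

0. ld.MEM @i0  | RAW r2
1. or.ALU @i1  | RAW r5
2. xor.ALU;sub.ALU @i2+i3  | pair
3. st.MEM @i4  | no-port MEM/MEM
4. ld.MEM;xor.ALU @i5+i6  | pair
5. sub.ALU @i7  | tail

ISSUED = 4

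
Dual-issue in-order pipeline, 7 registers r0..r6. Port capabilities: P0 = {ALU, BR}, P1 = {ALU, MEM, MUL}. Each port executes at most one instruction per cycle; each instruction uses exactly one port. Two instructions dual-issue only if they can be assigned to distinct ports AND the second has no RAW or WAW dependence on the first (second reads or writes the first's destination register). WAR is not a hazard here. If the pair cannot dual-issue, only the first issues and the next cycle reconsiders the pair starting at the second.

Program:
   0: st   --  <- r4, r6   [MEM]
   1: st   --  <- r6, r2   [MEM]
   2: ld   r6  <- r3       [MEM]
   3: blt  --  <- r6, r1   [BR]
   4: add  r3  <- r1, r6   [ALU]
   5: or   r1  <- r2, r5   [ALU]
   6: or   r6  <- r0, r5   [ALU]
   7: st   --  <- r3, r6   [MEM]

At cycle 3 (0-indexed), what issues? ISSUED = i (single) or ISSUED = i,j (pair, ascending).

0. st @i0  | no-port MEM/MEM
1. st @i1  | no-port MEM/MEM
2. ld @i2  | RAW r6
3. blt;add @i3,i4  | dual
4. or;or @i5,i6  | dual
5. st @i7  | tail

ISSUED = 3,4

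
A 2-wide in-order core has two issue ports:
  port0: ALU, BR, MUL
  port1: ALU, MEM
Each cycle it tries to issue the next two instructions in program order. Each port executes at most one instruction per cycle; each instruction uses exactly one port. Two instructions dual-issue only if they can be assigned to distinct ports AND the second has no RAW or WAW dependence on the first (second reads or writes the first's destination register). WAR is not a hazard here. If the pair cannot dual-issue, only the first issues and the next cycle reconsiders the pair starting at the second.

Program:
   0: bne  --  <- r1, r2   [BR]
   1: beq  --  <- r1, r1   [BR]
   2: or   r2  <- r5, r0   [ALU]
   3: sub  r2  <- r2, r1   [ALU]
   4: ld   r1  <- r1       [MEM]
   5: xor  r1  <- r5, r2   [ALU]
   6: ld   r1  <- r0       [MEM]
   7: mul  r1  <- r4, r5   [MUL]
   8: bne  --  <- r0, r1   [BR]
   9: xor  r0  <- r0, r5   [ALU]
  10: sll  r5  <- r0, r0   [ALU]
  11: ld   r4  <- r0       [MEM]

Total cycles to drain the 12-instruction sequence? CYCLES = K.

#0 head=0: bne i0 no-port BR/BR
#1 head=1: beq+or i1&i2 pair
#2 head=3: sub+ld i3&i4 pair
#3 head=5: xor i5 WAW r1
#4 head=6: ld i6 WAW r1
#5 head=7: mul i7 no-port MUL/BR
#6 head=8: bne+xor i8&i9 pair
#7 head=10: sll+ld i10&i11 pair

CYCLES = 8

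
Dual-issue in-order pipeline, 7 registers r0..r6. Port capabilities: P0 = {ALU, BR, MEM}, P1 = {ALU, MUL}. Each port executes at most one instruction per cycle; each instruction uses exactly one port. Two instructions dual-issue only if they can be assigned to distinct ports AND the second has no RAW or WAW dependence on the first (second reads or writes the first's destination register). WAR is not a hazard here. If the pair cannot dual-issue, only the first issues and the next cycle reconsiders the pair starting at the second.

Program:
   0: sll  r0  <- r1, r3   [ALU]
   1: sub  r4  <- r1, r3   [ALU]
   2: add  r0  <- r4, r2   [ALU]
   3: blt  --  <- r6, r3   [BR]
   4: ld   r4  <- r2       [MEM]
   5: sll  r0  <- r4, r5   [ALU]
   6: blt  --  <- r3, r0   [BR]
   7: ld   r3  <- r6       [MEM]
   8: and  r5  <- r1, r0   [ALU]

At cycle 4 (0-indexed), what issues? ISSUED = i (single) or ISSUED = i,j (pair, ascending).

ISSUED = 6

t=0 i0&i1:sll/sub ; dual
t=1 i2&i3:add/blt ; dual
t=2 i4:ld ; RAW r4
t=3 i5:sll ; RAW r0
t=4 i6:blt ; no-port BR/MEM
t=5 i7&i8:ld/and ; dual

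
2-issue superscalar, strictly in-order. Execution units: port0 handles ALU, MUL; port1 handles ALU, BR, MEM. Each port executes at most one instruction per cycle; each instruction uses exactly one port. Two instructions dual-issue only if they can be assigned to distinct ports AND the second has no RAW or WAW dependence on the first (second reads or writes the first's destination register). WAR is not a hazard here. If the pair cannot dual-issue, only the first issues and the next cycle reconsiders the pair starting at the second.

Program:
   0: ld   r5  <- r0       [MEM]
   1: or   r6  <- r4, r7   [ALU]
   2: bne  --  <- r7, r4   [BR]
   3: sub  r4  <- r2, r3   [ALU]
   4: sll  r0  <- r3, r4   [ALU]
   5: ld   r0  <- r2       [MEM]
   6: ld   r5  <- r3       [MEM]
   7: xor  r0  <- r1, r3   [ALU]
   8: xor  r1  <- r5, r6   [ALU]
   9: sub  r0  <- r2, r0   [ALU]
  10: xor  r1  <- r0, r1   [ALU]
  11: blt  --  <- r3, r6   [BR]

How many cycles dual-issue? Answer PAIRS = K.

PAIRS = 5

#0 head=0: ld/or i0&i1 dual
#1 head=2: bne/sub i2&i3 dual
#2 head=4: sll i4 WAW r0
#3 head=5: ld i5 no-port MEM/MEM
#4 head=6: ld/xor i6&i7 dual
#5 head=8: xor/sub i8&i9 dual
#6 head=10: xor/blt i10&i11 dual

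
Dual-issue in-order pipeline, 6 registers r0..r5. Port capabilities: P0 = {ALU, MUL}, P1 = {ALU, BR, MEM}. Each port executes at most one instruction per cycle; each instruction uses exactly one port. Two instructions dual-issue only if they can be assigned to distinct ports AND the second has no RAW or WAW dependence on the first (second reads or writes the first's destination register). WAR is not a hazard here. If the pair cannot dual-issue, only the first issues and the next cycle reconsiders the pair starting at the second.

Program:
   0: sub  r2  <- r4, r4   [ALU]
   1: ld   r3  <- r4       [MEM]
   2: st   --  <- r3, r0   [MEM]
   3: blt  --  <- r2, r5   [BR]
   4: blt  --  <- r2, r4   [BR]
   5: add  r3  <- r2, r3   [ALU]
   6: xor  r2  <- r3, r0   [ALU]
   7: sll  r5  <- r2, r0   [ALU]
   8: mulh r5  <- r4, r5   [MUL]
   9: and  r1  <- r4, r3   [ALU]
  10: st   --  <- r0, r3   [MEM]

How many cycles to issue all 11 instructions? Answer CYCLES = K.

CYCLES = 8

[0] i0/i1  sub.ALU ld.MEM  -- pair
[1] i2  st.MEM  -- no-port MEM/BR
[2] i3  blt.BR  -- no-port BR/BR
[3] i4/i5  blt.BR add.ALU  -- pair
[4] i6  xor.ALU  -- RAW r2
[5] i7  sll.ALU  -- RAW+WAW r5
[6] i8/i9  mulh.MUL and.ALU  -- pair
[7] i10  st.MEM  -- tail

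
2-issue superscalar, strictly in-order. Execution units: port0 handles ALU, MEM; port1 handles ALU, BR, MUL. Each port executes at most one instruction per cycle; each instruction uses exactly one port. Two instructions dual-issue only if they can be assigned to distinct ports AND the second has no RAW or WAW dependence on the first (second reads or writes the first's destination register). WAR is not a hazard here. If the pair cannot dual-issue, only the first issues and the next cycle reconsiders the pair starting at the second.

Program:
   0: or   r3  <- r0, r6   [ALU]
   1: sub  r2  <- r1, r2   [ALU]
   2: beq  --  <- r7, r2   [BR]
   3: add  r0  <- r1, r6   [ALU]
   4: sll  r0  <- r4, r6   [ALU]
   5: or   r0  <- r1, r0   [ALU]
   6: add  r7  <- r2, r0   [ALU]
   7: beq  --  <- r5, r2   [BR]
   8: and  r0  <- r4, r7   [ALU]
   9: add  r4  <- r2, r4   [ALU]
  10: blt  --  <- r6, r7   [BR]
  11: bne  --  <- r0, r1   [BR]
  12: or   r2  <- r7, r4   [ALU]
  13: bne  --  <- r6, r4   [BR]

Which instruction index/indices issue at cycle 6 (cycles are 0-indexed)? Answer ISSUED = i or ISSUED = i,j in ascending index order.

#0 head=0: or.ALU/sub.ALU i0&i1 pair
#1 head=2: beq.BR/add.ALU i2&i3 pair
#2 head=4: sll.ALU i4 RAW+WAW r0
#3 head=5: or.ALU i5 RAW r0
#4 head=6: add.ALU/beq.BR i6&i7 pair
#5 head=8: and.ALU/add.ALU i8&i9 pair
#6 head=10: blt.BR i10 no-port BR/BR
#7 head=11: bne.BR/or.ALU i11&i12 pair
#8 head=13: bne.BR i13 tail

ISSUED = 10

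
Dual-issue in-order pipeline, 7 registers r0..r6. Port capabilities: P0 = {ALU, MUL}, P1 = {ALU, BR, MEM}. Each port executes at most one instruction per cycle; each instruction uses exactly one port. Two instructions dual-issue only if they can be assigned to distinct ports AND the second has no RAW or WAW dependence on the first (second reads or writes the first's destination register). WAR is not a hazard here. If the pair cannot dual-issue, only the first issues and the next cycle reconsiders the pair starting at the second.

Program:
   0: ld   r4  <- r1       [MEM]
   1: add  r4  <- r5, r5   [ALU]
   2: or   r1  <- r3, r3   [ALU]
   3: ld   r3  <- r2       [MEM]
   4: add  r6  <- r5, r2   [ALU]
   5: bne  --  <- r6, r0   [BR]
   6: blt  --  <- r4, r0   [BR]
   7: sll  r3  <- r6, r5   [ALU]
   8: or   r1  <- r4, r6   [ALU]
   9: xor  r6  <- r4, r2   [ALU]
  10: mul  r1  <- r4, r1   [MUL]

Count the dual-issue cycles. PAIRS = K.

[0] i0  ld.MEM  -- WAW r4
[1] i1,i2  add.ALU;or.ALU  -- 2-wide
[2] i3,i4  ld.MEM;add.ALU  -- 2-wide
[3] i5  bne.BR  -- no-port BR/BR
[4] i6,i7  blt.BR;sll.ALU  -- 2-wide
[5] i8,i9  or.ALU;xor.ALU  -- 2-wide
[6] i10  mul.MUL  -- tail

PAIRS = 4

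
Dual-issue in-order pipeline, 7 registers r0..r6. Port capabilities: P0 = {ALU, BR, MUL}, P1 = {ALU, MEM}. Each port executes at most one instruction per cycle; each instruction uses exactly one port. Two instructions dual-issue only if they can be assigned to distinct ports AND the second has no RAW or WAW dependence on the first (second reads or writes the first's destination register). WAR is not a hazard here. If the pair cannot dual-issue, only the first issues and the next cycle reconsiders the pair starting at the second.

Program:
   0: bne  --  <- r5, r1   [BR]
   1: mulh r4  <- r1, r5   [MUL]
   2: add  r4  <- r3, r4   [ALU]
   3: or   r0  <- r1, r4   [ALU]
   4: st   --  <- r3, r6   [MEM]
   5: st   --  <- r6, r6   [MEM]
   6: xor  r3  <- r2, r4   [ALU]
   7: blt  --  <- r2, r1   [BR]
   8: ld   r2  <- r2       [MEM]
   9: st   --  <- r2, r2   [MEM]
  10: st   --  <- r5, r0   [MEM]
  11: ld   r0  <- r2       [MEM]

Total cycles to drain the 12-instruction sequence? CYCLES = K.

CYCLES = 9

0. bne @i0  | no-port BR/MUL
1. mulh @i1  | RAW+WAW r4
2. add @i2  | RAW r4
3. or;st @i3/i4  | pair
4. st;xor @i5/i6  | pair
5. blt;ld @i7/i8  | pair
6. st @i9  | no-port MEM/MEM
7. st @i10  | no-port MEM/MEM
8. ld @i11  | tail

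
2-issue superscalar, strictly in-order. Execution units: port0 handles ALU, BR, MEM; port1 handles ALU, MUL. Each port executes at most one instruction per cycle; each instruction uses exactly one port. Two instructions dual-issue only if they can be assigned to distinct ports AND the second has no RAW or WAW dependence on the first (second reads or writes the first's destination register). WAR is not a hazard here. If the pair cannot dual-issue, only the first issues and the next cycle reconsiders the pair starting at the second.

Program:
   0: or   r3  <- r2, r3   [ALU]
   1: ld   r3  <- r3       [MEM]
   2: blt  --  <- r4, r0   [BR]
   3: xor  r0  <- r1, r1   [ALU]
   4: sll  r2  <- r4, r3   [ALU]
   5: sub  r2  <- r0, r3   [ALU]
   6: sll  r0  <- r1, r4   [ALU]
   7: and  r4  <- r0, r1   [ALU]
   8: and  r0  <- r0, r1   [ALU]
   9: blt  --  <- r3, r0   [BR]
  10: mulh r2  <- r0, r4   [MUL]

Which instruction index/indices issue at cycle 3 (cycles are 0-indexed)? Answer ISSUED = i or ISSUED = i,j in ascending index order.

ISSUED = 4

[0] i0  or  -- RAW+WAW r3
[1] i1  ld  -- no-port MEM/BR
[2] i2/i3  blt+xor  -- dual
[3] i4  sll  -- WAW r2
[4] i5/i6  sub+sll  -- dual
[5] i7/i8  and+and  -- dual
[6] i9/i10  blt+mulh  -- dual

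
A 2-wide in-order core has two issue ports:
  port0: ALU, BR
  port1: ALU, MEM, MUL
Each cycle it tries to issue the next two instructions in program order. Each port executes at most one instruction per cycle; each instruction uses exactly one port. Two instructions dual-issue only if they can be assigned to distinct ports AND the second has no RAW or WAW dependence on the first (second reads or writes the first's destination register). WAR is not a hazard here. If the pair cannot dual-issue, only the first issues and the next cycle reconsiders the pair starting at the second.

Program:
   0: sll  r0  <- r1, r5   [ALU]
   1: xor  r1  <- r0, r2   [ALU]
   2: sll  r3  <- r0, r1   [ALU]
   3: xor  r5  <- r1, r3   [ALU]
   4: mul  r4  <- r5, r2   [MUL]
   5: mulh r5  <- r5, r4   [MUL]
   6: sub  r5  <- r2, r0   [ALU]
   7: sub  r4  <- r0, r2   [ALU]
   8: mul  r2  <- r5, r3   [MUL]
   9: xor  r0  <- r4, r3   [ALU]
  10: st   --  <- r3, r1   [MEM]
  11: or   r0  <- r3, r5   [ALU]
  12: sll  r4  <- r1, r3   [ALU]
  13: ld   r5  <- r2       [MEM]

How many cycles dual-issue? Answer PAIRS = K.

PAIRS = 4

c0: i0 sll.ALU  RAW r0
c1: i1 xor.ALU  RAW r1
c2: i2 sll.ALU  RAW r3
c3: i3 xor.ALU  RAW r5
c4: i4 mul.MUL  no-port MUL/MUL
c5: i5 mulh.MUL  WAW r5
c6: i6+i7 sub.ALU+sub.ALU  dual
c7: i8+i9 mul.MUL+xor.ALU  dual
c8: i10+i11 st.MEM+or.ALU  dual
c9: i12+i13 sll.ALU+ld.MEM  dual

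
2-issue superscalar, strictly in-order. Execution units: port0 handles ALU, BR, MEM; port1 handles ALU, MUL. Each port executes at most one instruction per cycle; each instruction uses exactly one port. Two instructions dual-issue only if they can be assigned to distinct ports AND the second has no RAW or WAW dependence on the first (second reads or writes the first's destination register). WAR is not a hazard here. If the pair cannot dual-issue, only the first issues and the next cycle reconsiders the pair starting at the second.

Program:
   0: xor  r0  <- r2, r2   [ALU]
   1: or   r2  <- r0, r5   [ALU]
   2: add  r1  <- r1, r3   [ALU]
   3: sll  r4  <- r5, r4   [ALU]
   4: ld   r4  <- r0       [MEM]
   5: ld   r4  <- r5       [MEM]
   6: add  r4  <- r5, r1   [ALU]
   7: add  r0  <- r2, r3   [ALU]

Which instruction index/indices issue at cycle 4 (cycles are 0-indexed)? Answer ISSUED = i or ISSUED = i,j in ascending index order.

ISSUED = 5

t=0 i0:xor.ALU ; RAW r0
t=1 i1/i2:or.ALU;add.ALU ; 2-wide
t=2 i3:sll.ALU ; WAW r4
t=3 i4:ld.MEM ; no-port MEM/MEM
t=4 i5:ld.MEM ; WAW r4
t=5 i6/i7:add.ALU;add.ALU ; 2-wide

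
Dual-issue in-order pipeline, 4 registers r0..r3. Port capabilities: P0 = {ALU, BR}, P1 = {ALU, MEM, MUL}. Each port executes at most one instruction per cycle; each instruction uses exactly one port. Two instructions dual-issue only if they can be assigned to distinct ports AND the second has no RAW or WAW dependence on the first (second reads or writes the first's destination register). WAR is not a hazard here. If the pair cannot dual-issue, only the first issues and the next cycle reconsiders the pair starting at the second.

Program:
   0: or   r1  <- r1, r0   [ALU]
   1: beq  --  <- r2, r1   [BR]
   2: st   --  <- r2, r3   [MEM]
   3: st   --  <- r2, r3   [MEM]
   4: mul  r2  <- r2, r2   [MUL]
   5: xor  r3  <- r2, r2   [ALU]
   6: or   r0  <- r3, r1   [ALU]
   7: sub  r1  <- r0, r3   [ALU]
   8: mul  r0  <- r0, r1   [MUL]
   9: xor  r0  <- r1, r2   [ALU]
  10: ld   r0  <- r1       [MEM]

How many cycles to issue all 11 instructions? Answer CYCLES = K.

CYCLES = 10

0. or @i0  | RAW r1
1. beq;st @i1&i2  | pair
2. st @i3  | no-port MEM/MUL
3. mul @i4  | RAW r2
4. xor @i5  | RAW r3
5. or @i6  | RAW r0
6. sub @i7  | RAW r1
7. mul @i8  | WAW r0
8. xor @i9  | WAW r0
9. ld @i10  | tail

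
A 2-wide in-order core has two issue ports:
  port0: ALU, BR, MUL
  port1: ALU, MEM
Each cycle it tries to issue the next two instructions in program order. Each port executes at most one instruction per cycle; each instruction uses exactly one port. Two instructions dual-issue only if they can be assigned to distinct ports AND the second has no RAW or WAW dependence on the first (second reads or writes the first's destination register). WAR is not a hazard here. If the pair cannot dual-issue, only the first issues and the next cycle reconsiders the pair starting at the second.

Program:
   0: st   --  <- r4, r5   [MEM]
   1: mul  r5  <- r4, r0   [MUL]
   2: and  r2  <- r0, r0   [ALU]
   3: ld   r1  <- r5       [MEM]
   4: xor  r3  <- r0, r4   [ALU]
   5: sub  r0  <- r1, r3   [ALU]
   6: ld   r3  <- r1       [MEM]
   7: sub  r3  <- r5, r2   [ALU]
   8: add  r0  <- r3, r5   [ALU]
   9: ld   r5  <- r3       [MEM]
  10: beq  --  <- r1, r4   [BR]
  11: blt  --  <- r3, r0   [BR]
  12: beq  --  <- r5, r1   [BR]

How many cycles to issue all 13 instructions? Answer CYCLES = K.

[0] i0+i1  st mul  -- dual
[1] i2+i3  and ld  -- dual
[2] i4  xor  -- RAW r3
[3] i5+i6  sub ld  -- dual
[4] i7  sub  -- RAW r3
[5] i8+i9  add ld  -- dual
[6] i10  beq  -- no-port BR/BR
[7] i11  blt  -- no-port BR/BR
[8] i12  beq  -- tail

CYCLES = 9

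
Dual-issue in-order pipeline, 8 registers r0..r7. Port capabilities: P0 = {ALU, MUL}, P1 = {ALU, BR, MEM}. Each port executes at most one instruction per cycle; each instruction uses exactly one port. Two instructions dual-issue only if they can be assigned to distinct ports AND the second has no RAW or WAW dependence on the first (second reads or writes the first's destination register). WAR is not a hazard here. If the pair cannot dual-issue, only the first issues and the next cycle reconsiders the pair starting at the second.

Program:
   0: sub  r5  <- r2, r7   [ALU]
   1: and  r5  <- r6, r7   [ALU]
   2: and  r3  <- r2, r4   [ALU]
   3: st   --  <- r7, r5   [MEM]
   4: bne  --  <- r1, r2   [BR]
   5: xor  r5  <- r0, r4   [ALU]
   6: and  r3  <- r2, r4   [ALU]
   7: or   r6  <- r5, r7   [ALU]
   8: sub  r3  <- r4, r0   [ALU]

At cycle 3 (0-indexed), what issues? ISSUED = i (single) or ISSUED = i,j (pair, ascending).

0. sub.ALU @i0  | WAW r5
1. and.ALU+and.ALU @i1+i2  | pair
2. st.MEM @i3  | no-port MEM/BR
3. bne.BR+xor.ALU @i4+i5  | pair
4. and.ALU+or.ALU @i6+i7  | pair
5. sub.ALU @i8  | tail

ISSUED = 4,5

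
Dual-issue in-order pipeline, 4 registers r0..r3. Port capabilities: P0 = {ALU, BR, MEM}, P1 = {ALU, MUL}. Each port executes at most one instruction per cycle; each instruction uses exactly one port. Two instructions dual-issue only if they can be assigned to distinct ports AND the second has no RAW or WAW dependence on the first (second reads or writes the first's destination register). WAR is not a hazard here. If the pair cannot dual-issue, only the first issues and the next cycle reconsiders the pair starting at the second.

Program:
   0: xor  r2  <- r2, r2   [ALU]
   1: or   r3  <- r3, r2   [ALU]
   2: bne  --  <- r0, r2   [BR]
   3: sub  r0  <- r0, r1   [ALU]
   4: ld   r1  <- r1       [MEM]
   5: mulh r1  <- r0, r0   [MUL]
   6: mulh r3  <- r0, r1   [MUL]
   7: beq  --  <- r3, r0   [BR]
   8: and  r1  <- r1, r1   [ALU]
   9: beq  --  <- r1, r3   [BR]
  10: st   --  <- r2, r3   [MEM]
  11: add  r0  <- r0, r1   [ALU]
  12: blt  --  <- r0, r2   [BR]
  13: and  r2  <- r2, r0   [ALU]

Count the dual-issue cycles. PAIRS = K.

t=0 i0:xor ; RAW r2
t=1 i1+i2:or bne ; pair
t=2 i3+i4:sub ld ; pair
t=3 i5:mulh ; no-port MUL/MUL
t=4 i6:mulh ; RAW r3
t=5 i7+i8:beq and ; pair
t=6 i9:beq ; no-port BR/MEM
t=7 i10+i11:st add ; pair
t=8 i12+i13:blt and ; pair

PAIRS = 5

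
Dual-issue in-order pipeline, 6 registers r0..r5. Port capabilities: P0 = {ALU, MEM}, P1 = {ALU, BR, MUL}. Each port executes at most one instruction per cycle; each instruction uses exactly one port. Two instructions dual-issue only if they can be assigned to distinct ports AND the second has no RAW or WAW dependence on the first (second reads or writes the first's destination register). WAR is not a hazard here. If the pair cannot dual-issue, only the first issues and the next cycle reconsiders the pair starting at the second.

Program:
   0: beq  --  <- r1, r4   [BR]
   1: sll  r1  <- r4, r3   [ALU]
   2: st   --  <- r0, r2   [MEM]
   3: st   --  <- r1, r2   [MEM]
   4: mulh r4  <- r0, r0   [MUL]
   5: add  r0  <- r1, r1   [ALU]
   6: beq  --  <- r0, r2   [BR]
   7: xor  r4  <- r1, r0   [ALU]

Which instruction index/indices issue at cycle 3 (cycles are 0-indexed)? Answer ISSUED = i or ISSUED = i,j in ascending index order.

ISSUED = 5

0. beq;sll @i0,i1  | dual
1. st @i2  | no-port MEM/MEM
2. st;mulh @i3,i4  | dual
3. add @i5  | RAW r0
4. beq;xor @i6,i7  | dual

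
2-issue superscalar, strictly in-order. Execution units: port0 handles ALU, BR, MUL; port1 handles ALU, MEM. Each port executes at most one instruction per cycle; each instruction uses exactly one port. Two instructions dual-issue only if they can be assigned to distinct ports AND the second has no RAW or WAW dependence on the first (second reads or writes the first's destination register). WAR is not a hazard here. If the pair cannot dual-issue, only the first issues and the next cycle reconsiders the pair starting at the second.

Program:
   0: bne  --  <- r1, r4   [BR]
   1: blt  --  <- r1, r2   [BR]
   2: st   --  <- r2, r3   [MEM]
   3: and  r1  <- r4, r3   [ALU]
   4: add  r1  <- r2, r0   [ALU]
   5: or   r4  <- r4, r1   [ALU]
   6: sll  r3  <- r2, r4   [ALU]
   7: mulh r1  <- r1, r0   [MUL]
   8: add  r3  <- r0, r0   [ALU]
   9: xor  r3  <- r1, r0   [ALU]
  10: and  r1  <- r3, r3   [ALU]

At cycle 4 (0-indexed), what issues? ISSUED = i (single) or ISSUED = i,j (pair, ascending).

0. bne @i0  | no-port BR/BR
1. blt st @i1&i2  | 2-wide
2. and @i3  | WAW r1
3. add @i4  | RAW r1
4. or @i5  | RAW r4
5. sll mulh @i6&i7  | 2-wide
6. add @i8  | WAW r3
7. xor @i9  | RAW r3
8. and @i10  | tail

ISSUED = 5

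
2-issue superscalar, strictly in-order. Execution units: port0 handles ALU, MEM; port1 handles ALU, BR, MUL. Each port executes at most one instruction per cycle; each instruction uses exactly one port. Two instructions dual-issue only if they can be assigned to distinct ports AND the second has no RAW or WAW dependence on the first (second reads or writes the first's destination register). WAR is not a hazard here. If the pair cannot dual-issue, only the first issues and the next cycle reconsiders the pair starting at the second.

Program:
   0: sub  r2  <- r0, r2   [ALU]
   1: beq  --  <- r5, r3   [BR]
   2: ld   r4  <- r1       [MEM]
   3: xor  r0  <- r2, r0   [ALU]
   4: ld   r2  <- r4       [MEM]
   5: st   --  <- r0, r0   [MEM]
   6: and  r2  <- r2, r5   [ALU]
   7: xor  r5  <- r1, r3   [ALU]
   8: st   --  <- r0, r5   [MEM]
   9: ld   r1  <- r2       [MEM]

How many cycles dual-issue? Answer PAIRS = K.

PAIRS = 3

0. sub.ALU;beq.BR @i0+i1  | pair
1. ld.MEM;xor.ALU @i2+i3  | pair
2. ld.MEM @i4  | no-port MEM/MEM
3. st.MEM;and.ALU @i5+i6  | pair
4. xor.ALU @i7  | RAW r5
5. st.MEM @i8  | no-port MEM/MEM
6. ld.MEM @i9  | tail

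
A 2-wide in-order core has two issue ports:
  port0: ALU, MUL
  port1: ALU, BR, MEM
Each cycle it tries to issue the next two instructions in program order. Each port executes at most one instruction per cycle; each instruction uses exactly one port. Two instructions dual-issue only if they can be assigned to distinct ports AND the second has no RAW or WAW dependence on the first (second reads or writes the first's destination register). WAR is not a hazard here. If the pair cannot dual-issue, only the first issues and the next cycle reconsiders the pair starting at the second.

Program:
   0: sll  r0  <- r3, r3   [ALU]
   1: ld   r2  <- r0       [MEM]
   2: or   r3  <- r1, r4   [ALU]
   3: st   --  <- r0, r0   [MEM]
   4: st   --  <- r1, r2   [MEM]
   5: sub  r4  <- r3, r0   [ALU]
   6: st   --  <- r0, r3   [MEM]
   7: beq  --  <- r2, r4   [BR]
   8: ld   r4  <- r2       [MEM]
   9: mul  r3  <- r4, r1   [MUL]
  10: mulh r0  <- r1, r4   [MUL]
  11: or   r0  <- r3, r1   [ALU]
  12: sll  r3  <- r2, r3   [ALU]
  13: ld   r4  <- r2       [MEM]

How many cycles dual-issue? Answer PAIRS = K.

  cy0 -> i0 (sll) RAW r0
  cy1 -> i1&i2 (ld+or) 2-wide
  cy2 -> i3 (st) no-port MEM/MEM
  cy3 -> i4&i5 (st+sub) 2-wide
  cy4 -> i6 (st) no-port MEM/BR
  cy5 -> i7 (beq) no-port BR/MEM
  cy6 -> i8 (ld) RAW r4
  cy7 -> i9 (mul) no-port MUL/MUL
  cy8 -> i10 (mulh) WAW r0
  cy9 -> i11&i12 (or+sll) 2-wide
  cy10 -> i13 (ld) tail

PAIRS = 3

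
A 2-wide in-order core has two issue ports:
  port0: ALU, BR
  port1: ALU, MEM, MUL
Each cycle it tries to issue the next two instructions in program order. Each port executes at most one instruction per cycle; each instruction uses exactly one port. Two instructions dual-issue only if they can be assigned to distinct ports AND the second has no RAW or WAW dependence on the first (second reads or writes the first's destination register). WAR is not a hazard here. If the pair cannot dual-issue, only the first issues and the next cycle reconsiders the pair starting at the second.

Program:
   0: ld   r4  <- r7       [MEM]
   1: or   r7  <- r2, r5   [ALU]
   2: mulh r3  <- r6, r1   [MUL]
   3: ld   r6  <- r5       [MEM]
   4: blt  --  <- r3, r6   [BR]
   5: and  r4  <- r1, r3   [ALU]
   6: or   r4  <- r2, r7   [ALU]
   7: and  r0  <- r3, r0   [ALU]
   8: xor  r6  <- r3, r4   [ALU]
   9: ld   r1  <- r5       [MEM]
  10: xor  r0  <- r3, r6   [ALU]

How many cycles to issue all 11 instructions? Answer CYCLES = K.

CYCLES = 7

#0 head=0: ld.MEM or.ALU i0+i1 dual
#1 head=2: mulh.MUL i2 no-port MUL/MEM
#2 head=3: ld.MEM i3 RAW r6
#3 head=4: blt.BR and.ALU i4+i5 dual
#4 head=6: or.ALU and.ALU i6+i7 dual
#5 head=8: xor.ALU ld.MEM i8+i9 dual
#6 head=10: xor.ALU i10 tail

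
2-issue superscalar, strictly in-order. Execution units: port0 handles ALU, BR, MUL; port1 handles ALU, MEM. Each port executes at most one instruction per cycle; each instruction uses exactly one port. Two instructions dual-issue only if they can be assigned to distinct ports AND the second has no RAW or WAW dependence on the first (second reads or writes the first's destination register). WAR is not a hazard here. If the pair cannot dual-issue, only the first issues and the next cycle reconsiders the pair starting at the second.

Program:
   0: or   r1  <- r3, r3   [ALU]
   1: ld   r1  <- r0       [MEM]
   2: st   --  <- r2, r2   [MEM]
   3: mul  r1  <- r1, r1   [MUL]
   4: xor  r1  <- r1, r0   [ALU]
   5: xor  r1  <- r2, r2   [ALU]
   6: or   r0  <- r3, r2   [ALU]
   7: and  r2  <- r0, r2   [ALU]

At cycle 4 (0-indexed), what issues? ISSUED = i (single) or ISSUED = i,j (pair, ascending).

#0 head=0: or.ALU i0 WAW r1
#1 head=1: ld.MEM i1 no-port MEM/MEM
#2 head=2: st.MEM+mul.MUL i2/i3 pair
#3 head=4: xor.ALU i4 WAW r1
#4 head=5: xor.ALU+or.ALU i5/i6 pair
#5 head=7: and.ALU i7 tail

ISSUED = 5,6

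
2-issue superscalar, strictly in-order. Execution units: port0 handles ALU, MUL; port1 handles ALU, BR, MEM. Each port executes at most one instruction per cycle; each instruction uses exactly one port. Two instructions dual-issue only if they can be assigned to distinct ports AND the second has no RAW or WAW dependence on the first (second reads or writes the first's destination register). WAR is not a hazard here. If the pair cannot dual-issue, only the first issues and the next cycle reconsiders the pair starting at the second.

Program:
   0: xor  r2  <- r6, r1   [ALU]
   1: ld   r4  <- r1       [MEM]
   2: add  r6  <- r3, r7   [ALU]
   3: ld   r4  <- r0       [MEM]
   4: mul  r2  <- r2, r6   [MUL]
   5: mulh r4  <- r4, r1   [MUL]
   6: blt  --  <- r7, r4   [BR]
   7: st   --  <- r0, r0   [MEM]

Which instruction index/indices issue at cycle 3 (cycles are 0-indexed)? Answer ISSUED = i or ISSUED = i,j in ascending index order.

ISSUED = 5

  cy0 -> i0&i1 (xor+ld) pair
  cy1 -> i2&i3 (add+ld) pair
  cy2 -> i4 (mul) no-port MUL/MUL
  cy3 -> i5 (mulh) RAW r4
  cy4 -> i6 (blt) no-port BR/MEM
  cy5 -> i7 (st) tail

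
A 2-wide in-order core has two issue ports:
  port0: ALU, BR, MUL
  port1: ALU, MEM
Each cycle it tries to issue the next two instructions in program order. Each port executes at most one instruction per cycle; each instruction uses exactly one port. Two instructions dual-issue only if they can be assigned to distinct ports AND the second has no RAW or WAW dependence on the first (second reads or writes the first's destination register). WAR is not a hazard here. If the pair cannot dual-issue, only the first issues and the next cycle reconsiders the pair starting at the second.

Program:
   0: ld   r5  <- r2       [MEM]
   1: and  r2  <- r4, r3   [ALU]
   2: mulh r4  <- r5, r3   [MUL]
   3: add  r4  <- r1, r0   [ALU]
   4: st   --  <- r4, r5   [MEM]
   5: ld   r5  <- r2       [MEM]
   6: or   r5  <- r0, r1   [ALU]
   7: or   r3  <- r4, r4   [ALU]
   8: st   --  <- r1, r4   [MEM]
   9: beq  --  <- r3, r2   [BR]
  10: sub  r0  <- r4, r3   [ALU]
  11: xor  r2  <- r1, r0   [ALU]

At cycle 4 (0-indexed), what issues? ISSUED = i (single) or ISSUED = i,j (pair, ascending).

ISSUED = 5

#0 head=0: ld/and i0/i1 dual
#1 head=2: mulh i2 WAW r4
#2 head=3: add i3 RAW r4
#3 head=4: st i4 no-port MEM/MEM
#4 head=5: ld i5 WAW r5
#5 head=6: or/or i6/i7 dual
#6 head=8: st/beq i8/i9 dual
#7 head=10: sub i10 RAW r0
#8 head=11: xor i11 tail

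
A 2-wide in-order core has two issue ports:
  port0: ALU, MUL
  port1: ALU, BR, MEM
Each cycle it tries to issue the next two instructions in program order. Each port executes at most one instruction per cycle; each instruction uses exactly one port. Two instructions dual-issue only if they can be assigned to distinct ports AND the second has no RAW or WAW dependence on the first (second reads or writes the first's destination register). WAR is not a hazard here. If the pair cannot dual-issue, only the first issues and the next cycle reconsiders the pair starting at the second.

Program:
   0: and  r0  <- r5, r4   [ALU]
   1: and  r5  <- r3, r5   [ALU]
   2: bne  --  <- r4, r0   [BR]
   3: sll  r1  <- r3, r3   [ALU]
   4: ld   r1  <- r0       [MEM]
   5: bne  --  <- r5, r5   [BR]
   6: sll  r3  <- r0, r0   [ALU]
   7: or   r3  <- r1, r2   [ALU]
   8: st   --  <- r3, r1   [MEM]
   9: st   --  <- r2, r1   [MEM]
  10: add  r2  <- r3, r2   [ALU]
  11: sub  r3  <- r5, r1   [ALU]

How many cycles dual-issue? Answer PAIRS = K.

PAIRS = 4

0. and.ALU+and.ALU @i0/i1  | pair
1. bne.BR+sll.ALU @i2/i3  | pair
2. ld.MEM @i4  | no-port MEM/BR
3. bne.BR+sll.ALU @i5/i6  | pair
4. or.ALU @i7  | RAW r3
5. st.MEM @i8  | no-port MEM/MEM
6. st.MEM+add.ALU @i9/i10  | pair
7. sub.ALU @i11  | tail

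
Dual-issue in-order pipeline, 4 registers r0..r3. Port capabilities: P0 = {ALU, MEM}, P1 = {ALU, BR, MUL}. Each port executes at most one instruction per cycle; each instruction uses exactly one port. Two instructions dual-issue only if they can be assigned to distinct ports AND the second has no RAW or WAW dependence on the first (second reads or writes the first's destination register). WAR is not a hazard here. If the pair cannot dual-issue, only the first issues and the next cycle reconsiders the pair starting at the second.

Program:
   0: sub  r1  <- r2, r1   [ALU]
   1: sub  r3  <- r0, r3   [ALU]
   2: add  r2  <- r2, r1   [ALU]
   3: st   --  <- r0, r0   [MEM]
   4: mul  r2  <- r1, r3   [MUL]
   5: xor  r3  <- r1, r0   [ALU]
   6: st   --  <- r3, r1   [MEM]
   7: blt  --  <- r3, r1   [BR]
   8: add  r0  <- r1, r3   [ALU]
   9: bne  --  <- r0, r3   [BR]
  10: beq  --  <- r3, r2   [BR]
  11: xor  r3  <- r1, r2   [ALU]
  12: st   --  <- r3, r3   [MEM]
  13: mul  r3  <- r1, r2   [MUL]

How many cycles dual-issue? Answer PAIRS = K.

c0: i0&i1 sub.ALU sub.ALU  pair
c1: i2&i3 add.ALU st.MEM  pair
c2: i4&i5 mul.MUL xor.ALU  pair
c3: i6&i7 st.MEM blt.BR  pair
c4: i8 add.ALU  RAW r0
c5: i9 bne.BR  no-port BR/BR
c6: i10&i11 beq.BR xor.ALU  pair
c7: i12&i13 st.MEM mul.MUL  pair

PAIRS = 6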